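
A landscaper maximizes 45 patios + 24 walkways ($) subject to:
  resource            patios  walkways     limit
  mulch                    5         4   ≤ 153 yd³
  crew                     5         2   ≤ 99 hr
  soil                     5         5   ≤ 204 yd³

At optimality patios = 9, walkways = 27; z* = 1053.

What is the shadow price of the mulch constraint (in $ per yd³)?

Check each constraint at x*: mulch 153/153 (tight); crew 99/99 (tight); soil 180/204 (slack 24).
By complementary slackness, y = 0 for the non-binding constraint.
The binding rows give the dual system: 5·y_mulch + 5·y_crew = 45 and 4·y_mulch + 2·y_crew = 24.
→ y_mulch = 3 and y_crew = 6.
Shadow price of mulch = 3.

3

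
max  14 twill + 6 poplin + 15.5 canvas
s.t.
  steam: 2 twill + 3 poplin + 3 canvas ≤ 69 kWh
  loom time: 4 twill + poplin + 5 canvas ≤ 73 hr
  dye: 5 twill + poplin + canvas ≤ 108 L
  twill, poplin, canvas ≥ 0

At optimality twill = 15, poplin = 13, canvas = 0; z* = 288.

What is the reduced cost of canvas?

At the optimum: steam uses 69 of 69 (binding); loom time uses 73 of 73 (binding); dye uses 88 of 108 (slack = 20).
Slack constraints have shadow price 0 (complementary slackness).
From A_Bᵀ y = c: 2·y_steam + 4·y_loom time = 14; 3·y_steam + 1·y_loom time = 6.
→ y_steam = 1 and y_loom time = 3.
Reduced cost of canvas: c₃ − yᵀa₃ = 15.5 − (1·3 + 3·5) = 15.5 − 18 = -2.5.

-2.5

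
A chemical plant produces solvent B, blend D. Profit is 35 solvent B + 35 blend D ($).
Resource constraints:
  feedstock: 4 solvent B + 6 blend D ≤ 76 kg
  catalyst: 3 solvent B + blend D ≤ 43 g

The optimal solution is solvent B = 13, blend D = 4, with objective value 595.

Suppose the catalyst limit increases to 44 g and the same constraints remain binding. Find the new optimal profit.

At the optimum: feedstock uses 76 of 76 (binding); catalyst uses 43 of 43 (binding).
Dual feasibility on the basic columns requires 4·y_feedstock + 3·y_catalyst = 35, 6·y_feedstock + 1·y_catalyst = 35.
Solving: y_feedstock = 5, y_catalyst = 5.
Δz = y_catalyst·Δb = 5 × (1) = 5, so new z* = 595 + 5 = 600.

600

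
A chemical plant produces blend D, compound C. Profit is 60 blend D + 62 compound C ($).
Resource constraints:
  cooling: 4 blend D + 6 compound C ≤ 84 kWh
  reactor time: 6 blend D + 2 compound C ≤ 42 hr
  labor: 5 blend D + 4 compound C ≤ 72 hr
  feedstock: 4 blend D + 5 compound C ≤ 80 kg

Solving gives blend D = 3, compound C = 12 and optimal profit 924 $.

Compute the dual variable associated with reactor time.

4

Check each constraint at x*: cooling 84/84 (tight); reactor time 42/42 (tight); labor 63/72 (slack 9); feedstock 72/80 (slack 8).
Since labor, feedstock are not tight, their duals are 0.
The binding rows give the dual system: 4·y_cooling + 6·y_reactor time = 60 and 6·y_cooling + 2·y_reactor time = 62.
This yields shadow prices y_cooling = 9, y_reactor time = 4.
Shadow price of reactor time = 4.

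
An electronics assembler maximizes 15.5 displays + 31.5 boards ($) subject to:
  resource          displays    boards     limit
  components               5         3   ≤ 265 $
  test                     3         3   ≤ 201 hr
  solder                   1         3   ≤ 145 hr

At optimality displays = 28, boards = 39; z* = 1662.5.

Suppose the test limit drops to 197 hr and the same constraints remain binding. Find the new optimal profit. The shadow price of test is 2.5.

Δb = -4, so new z* = 1662.5 + (2.5)·(-4) = 1662.5 − 10 = 1652.5.

1652.5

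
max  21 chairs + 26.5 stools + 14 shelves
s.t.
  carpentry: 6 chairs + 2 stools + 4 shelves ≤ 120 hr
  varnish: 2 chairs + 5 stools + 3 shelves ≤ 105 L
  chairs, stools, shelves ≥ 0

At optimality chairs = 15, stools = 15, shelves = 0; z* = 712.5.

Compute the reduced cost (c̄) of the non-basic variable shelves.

At the optimum: carpentry uses 120 of 120 (binding); varnish uses 105 of 105 (binding).
Dual feasibility on the basic columns requires 6·y_carpentry + 2·y_varnish = 21, 2·y_carpentry + 5·y_varnish = 26.5.
Solving: y_carpentry = 2, y_varnish = 4.5.
Reduced cost of shelves: c₃ − yᵀa₃ = 14 − (2·4 + 4.5·3) = 14 − 21.5 = -7.5.

-7.5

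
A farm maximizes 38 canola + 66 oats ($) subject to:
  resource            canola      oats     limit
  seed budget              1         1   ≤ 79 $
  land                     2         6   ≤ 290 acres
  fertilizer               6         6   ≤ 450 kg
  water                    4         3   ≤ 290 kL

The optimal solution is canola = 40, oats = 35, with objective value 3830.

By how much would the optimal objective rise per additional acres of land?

Binding: land and fertilizer. Non-binding: seed budget (4 unused), water (25 unused).
Since seed budget, water are not tight, their duals are 0.
From A_Bᵀ y = c: 2·y_land + 6·y_fertilizer = 38; 6·y_land + 6·y_fertilizer = 66.
This yields shadow prices y_land = 7, y_fertilizer = 4.
Shadow price of land = 7.

7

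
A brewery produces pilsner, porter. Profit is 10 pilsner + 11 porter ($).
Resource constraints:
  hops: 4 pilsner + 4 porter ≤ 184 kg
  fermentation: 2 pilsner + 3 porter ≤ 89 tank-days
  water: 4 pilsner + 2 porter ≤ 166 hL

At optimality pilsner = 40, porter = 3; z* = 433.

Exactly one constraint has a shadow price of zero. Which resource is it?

hops: 172/184 (slack 12)
fermentation: 89/89 (binding)
water: 166/166 (binding)
By complementary slackness, a constraint with positive slack has shadow price 0 → hops.

hops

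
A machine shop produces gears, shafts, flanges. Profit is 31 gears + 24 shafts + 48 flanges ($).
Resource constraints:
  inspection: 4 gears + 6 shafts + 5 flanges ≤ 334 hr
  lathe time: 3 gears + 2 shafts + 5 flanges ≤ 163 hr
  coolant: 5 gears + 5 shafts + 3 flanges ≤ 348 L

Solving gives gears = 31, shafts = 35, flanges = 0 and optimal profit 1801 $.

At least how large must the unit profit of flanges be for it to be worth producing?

50

Binding: inspection and lathe time. Non-binding: coolant (18 unused).
Since coolant is not tight, its dual is 0.
The binding rows give the dual system: 4·y_inspection + 3·y_lathe time = 31 and 6·y_inspection + 2·y_lathe time = 24.
This yields shadow prices y_inspection = 1, y_lathe time = 9.
flanges enters the basis when its profit ≥ yᵀa₃ = 1·5 + 9·5 = 50.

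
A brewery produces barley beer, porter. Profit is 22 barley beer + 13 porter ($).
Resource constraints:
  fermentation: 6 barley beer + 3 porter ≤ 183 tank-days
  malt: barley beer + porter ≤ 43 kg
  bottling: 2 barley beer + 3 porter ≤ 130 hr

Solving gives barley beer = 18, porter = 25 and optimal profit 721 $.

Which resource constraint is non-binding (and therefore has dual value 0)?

fermentation: 183/183 (binding)
malt: 43/43 (binding)
bottling: 111/130 (slack 19)
By complementary slackness, a constraint with positive slack has shadow price 0 → bottling.

bottling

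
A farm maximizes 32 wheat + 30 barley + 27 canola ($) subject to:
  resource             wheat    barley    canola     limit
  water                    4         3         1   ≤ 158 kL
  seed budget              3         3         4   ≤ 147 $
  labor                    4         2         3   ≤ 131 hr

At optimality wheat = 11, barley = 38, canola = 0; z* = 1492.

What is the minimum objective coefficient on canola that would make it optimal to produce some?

34

At the optimum: water uses 158 of 158 (binding); seed budget uses 147 of 147 (binding); labor uses 120 of 131 (slack = 11).
By complementary slackness, y = 0 for the non-binding constraint.
Dual feasibility on the basic columns requires 4·y_water + 3·y_seed budget = 32, 3·y_water + 3·y_seed budget = 30.
This yields shadow prices y_water = 2, y_seed budget = 8.
canola enters the basis when its profit ≥ yᵀa₃ = 2·1 + 8·4 = 34.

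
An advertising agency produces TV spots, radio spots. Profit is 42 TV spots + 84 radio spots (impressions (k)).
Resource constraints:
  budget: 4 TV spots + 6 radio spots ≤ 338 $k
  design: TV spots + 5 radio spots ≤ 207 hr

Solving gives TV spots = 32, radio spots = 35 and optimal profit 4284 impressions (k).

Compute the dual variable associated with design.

At the optimum: budget uses 338 of 338 (binding); design uses 207 of 207 (binding).
Dual feasibility on the basic columns requires 4·y_budget + 1·y_design = 42, 6·y_budget + 5·y_design = 84.
Solving: y_budget = 9, y_design = 6.
Shadow price of design = 6.

6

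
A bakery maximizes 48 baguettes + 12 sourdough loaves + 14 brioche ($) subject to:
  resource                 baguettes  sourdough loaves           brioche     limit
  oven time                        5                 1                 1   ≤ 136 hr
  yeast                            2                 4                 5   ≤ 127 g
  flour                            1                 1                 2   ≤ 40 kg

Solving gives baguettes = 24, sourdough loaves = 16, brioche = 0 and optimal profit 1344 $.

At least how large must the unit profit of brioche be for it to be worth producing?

Binding: oven time and flour. Non-binding: yeast (15 unused).
By complementary slackness, y = 0 for the non-binding constraint.
From A_Bᵀ y = c: 5·y_oven time + 1·y_flour = 48; 1·y_oven time + 1·y_flour = 12.
→ y_oven time = 9 and y_flour = 3.
brioche enters the basis when its profit ≥ yᵀa₃ = 9·1 + 3·2 = 15.

15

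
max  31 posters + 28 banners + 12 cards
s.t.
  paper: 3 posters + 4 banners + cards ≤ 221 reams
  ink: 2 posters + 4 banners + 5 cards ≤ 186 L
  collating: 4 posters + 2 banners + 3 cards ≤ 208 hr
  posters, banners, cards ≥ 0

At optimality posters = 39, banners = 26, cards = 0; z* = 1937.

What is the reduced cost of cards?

Binding: paper and collating. Non-binding: ink (4 unused).
Since ink is not tight, its dual is 0.
From A_Bᵀ y = c: 3·y_paper + 4·y_collating = 31; 4·y_paper + 2·y_collating = 28.
→ y_paper = 5 and y_collating = 4.
Reduced cost of cards: c₃ − yᵀa₃ = 12 − (5·1 + 4·3) = 12 − 17 = -5.

-5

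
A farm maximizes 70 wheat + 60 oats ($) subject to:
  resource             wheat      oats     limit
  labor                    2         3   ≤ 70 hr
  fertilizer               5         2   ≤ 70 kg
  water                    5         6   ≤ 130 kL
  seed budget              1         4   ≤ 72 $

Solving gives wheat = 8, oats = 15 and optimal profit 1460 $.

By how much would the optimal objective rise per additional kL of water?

8

At the optimum: labor uses 61 of 70 (slack = 9); fertilizer uses 70 of 70 (binding); water uses 130 of 130 (binding); seed budget uses 68 of 72 (slack = 4).
Since labor, seed budget are not tight, their duals are 0.
The binding rows give the dual system: 5·y_fertilizer + 5·y_water = 70 and 2·y_fertilizer + 6·y_water = 60.
→ y_fertilizer = 6 and y_water = 8.
Shadow price of water = 8.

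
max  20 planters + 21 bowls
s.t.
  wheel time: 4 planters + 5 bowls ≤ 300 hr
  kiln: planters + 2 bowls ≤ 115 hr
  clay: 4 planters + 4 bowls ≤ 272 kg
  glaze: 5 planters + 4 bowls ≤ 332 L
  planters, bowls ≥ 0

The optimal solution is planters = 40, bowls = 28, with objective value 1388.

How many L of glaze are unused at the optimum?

glaze used = 5·40 + 4·28 = 312; slack = 332 − 312 = 20.

20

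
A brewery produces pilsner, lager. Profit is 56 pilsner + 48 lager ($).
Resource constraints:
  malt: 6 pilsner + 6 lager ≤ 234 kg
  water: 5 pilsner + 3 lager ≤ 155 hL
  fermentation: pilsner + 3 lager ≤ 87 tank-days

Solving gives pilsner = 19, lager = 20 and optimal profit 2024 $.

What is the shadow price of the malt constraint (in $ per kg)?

6

At the optimum: malt uses 234 of 234 (binding); water uses 155 of 155 (binding); fermentation uses 79 of 87 (slack = 8).
Since fermentation is not tight, its dual is 0.
From A_Bᵀ y = c: 6·y_malt + 5·y_water = 56; 6·y_malt + 3·y_water = 48.
Solving: y_malt = 6, y_water = 4.
Shadow price of malt = 6.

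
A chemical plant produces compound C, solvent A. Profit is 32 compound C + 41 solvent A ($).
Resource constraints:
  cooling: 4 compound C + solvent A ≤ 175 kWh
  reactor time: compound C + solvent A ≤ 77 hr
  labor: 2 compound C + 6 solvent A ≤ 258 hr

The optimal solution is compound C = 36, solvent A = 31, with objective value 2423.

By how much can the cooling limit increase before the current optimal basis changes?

Binding constraints: cooling, labor. The basis is B = [[4,1],[2,6]] with det 22.
Per unit increase in cooling, x* moves by d = (0.2727, -0.0909).
The basis stays optimal until reactor time becomes binding; allowable increase = 55 kWh.

55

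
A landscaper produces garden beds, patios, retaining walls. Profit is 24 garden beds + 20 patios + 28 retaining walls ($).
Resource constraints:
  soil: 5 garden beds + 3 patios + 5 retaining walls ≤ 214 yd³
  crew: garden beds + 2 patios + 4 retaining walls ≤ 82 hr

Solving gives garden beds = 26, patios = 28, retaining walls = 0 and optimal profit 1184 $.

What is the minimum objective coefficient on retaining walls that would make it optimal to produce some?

36

Both soil and crew are binding at x*.
The binding rows give the dual system: 5·y_soil + 1·y_crew = 24 and 3·y_soil + 2·y_crew = 20.
Solving: y_soil = 4, y_crew = 4.
retaining walls enters the basis when its profit ≥ yᵀa₃ = 4·5 + 4·4 = 36.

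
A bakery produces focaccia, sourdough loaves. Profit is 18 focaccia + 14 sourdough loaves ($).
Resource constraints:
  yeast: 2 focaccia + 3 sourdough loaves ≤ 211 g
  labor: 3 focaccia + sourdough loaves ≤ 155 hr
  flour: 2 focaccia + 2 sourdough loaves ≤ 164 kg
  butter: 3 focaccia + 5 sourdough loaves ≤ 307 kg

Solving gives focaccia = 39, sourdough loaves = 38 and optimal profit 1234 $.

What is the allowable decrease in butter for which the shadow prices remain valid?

152

Binding constraints: labor, butter. The basis is B = [[3,1],[3,5]] with det 12.
Per unit decrease in butter, x* moves by d = (0.0833, -0.25).
The basis stays optimal until sourdough loaves reaches 0; allowable decrease = 152 kg.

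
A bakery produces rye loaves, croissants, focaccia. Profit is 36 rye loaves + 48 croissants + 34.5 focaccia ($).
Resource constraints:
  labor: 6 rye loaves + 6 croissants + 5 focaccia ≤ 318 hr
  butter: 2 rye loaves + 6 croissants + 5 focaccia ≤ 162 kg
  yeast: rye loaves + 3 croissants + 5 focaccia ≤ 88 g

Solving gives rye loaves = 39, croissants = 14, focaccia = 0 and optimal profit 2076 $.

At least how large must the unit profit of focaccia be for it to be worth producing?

Binding: labor and butter. Non-binding: yeast (7 unused).
Slack constraints have shadow price 0 (complementary slackness).
The binding rows give the dual system: 6·y_labor + 2·y_butter = 36 and 6·y_labor + 6·y_butter = 48.
This yields shadow prices y_labor = 5, y_butter = 3.
focaccia enters the basis when its profit ≥ yᵀa₃ = 5·5 + 3·5 = 40.

40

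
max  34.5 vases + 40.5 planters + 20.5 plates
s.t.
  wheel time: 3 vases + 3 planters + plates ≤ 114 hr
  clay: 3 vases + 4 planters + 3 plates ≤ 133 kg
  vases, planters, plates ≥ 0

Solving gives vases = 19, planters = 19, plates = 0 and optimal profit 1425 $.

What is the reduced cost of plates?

At the optimum: wheel time uses 114 of 114 (binding); clay uses 133 of 133 (binding).
Dual feasibility on the basic columns requires 3·y_wheel time + 3·y_clay = 34.5, 3·y_wheel time + 4·y_clay = 40.5.
Solving: y_wheel time = 5.5, y_clay = 6.
Reduced cost of plates: c₃ − yᵀa₃ = 20.5 − (5.5·1 + 6·3) = 20.5 − 23.5 = -3.

-3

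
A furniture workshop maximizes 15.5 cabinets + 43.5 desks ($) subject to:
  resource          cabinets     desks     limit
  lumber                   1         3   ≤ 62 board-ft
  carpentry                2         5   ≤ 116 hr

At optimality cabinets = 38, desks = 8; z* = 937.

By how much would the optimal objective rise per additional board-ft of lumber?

Both lumber and carpentry are binding at x*.
The binding rows give the dual system: 1·y_lumber + 2·y_carpentry = 15.5 and 3·y_lumber + 5·y_carpentry = 43.5.
→ y_lumber = 9.5 and y_carpentry = 3.
Shadow price of lumber = 9.5.

9.5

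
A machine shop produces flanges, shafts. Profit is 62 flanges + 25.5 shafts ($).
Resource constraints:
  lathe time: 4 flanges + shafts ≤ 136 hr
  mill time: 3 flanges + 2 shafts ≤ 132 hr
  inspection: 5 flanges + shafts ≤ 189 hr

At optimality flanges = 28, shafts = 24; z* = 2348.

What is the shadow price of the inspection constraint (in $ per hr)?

0

At the optimum: lathe time uses 136 of 136 (binding); mill time uses 132 of 132 (binding); inspection uses 164 of 189 (slack = 25).
By complementary slackness, y = 0 for the non-binding constraint.
The binding rows give the dual system: 4·y_lathe time + 3·y_mill time = 62 and 1·y_lathe time + 2·y_mill time = 25.5.
Solving: y_lathe time = 9.5, y_mill time = 8.
Shadow price of inspection = 0.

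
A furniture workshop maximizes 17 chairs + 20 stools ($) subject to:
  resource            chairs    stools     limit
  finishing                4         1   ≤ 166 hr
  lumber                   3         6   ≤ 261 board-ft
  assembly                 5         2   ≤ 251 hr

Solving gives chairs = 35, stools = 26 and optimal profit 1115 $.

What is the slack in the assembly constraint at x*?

assembly used = 5·35 + 2·26 = 227; slack = 251 − 227 = 24.

24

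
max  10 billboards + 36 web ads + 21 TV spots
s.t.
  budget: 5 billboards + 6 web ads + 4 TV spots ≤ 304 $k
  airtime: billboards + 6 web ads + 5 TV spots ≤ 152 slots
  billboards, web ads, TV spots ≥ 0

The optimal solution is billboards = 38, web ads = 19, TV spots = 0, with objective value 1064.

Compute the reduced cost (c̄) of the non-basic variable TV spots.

-8

Check each constraint at x*: budget 304/304 (tight); airtime 152/152 (tight).
From A_Bᵀ y = c: 5·y_budget + 1·y_airtime = 10; 6·y_budget + 6·y_airtime = 36.
This yields shadow prices y_budget = 1, y_airtime = 5.
Reduced cost of TV spots: c₃ − yᵀa₃ = 21 − (1·4 + 5·5) = 21 − 29 = -8.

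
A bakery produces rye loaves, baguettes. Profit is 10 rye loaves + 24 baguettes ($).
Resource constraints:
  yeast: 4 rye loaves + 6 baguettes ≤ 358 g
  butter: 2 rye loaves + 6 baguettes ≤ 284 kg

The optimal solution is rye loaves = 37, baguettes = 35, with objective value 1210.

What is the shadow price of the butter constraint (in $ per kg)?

Both yeast and butter are binding at x*.
Dual feasibility on the basic columns requires 4·y_yeast + 2·y_butter = 10, 6·y_yeast + 6·y_butter = 24.
→ y_yeast = 1 and y_butter = 3.
Shadow price of butter = 3.

3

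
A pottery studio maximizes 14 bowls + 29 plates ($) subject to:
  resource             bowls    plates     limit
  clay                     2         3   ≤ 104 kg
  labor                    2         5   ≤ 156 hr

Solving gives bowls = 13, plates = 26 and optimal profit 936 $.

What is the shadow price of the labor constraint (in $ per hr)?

4

Both clay and labor are binding at x*.
The binding rows give the dual system: 2·y_clay + 2·y_labor = 14 and 3·y_clay + 5·y_labor = 29.
→ y_clay = 3 and y_labor = 4.
Shadow price of labor = 4.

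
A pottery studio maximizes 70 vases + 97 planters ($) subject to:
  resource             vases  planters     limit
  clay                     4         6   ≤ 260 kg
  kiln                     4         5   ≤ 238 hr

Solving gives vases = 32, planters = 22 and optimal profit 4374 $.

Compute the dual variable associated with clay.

Both clay and kiln are binding at x*.
From A_Bᵀ y = c: 4·y_clay + 4·y_kiln = 70; 6·y_clay + 5·y_kiln = 97.
→ y_clay = 9.5 and y_kiln = 8.
Shadow price of clay = 9.5.

9.5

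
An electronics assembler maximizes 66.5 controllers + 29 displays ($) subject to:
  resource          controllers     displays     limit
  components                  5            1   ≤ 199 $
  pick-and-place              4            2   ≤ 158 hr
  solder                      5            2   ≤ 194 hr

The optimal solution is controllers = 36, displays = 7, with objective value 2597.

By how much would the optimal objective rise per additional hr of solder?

8.5

At the optimum: components uses 187 of 199 (slack = 12); pick-and-place uses 158 of 158 (binding); solder uses 194 of 194 (binding).
Since components is not tight, its dual is 0.
From A_Bᵀ y = c: 4·y_pick-and-place + 5·y_solder = 66.5; 2·y_pick-and-place + 2·y_solder = 29.
→ y_pick-and-place = 6 and y_solder = 8.5.
Shadow price of solder = 8.5.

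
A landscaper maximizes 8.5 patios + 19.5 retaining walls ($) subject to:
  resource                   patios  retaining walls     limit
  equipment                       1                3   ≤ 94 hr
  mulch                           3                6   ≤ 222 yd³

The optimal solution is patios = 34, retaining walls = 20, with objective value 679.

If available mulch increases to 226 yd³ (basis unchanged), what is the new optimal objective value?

687

At the optimum: equipment uses 94 of 94 (binding); mulch uses 222 of 222 (binding).
From A_Bᵀ y = c: 1·y_equipment + 3·y_mulch = 8.5; 3·y_equipment + 6·y_mulch = 19.5.
This yields shadow prices y_equipment = 2.5, y_mulch = 2.
Δz = y_mulch·Δb = 2 × (4) = 8, so new z* = 679 + 8 = 687.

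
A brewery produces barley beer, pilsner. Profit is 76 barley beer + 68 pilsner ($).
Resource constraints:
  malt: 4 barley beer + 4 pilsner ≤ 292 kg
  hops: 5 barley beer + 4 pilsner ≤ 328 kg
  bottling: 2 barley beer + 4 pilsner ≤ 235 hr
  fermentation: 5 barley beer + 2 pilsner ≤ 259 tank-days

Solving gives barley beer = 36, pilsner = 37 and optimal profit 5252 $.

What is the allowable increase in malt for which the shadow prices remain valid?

Binding constraints: malt, hops. The basis is B = [[4,4],[5,4]] with det -4.
Per unit increase in malt, x* moves by d = (-1, 1.25).
The basis stays optimal until bottling becomes binding; allowable increase = 5 kg.

5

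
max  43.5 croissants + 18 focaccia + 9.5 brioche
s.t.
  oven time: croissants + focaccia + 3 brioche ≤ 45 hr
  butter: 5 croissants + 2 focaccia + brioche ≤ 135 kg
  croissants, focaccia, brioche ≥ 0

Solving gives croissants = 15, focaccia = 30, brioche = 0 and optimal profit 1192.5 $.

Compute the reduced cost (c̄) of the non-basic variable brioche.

-2

Both oven time and butter are binding at x*.
The binding rows give the dual system: 1·y_oven time + 5·y_butter = 43.5 and 1·y_oven time + 2·y_butter = 18.
This yields shadow prices y_oven time = 1, y_butter = 8.5.
Reduced cost of brioche: c₃ − yᵀa₃ = 9.5 − (1·3 + 8.5·1) = 9.5 − 11.5 = -2.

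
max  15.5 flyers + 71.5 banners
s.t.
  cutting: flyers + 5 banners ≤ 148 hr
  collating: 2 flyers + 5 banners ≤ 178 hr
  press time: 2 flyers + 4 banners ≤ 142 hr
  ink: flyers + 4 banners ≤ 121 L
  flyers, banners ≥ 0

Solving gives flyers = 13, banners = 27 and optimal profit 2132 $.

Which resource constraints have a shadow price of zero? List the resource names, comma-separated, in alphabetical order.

collating, press time

cutting: 148/148 (binding)
collating: 161/178 (slack 17)
press time: 134/142 (slack 8)
ink: 121/121 (binding)
By complementary slackness, a constraint with positive slack has shadow price 0 → collating, press time.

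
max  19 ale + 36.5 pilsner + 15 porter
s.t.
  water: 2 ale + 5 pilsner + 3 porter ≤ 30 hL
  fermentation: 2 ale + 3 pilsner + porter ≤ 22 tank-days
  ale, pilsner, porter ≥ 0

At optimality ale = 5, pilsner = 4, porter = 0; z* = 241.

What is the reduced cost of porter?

-2.5

Both water and fermentation are binding at x*.
Dual feasibility on the basic columns requires 2·y_water + 2·y_fermentation = 19, 5·y_water + 3·y_fermentation = 36.5.
Solving: y_water = 4, y_fermentation = 5.5.
Reduced cost of porter: c₃ − yᵀa₃ = 15 − (4·3 + 5.5·1) = 15 − 17.5 = -2.5.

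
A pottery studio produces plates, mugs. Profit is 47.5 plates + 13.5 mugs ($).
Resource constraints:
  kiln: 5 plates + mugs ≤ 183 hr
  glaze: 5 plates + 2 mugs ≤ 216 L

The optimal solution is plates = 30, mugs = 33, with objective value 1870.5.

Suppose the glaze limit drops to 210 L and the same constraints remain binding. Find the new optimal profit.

1846.5

Both kiln and glaze are binding at x*.
From A_Bᵀ y = c: 5·y_kiln + 5·y_glaze = 47.5; 1·y_kiln + 2·y_glaze = 13.5.
Solving: y_kiln = 5.5, y_glaze = 4.
Δz = y_glaze·Δb = 4 × (-6) = -24, so new z* = 1870.5 − 24 = 1846.5.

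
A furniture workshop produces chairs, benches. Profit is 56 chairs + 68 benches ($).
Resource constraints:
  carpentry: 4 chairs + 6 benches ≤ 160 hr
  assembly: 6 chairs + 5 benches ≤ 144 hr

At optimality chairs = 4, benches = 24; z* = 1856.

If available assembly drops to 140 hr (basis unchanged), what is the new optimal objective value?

At the optimum: carpentry uses 160 of 160 (binding); assembly uses 144 of 144 (binding).
From A_Bᵀ y = c: 4·y_carpentry + 6·y_assembly = 56; 6·y_carpentry + 5·y_assembly = 68.
→ y_carpentry = 8 and y_assembly = 4.
Δz = y_assembly·Δb = 4 × (-4) = -16, so new z* = 1856 − 16 = 1840.

1840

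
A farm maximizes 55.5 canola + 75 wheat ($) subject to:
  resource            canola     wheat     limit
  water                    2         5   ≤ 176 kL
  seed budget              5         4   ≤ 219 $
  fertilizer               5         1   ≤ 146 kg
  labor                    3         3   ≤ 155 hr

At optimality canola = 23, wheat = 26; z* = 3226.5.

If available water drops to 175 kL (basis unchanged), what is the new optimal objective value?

3217.5

Check each constraint at x*: water 176/176 (tight); seed budget 219/219 (tight); fertilizer 141/146 (slack 5); labor 147/155 (slack 8).
By complementary slackness, y = 0 for the non-binding constraints.
The binding rows give the dual system: 2·y_water + 5·y_seed budget = 55.5 and 5·y_water + 4·y_seed budget = 75.
→ y_water = 9 and y_seed budget = 7.5.
Δz = y_water·Δb = 9 × (-1) = -9, so new z* = 3226.5 − 9 = 3217.5.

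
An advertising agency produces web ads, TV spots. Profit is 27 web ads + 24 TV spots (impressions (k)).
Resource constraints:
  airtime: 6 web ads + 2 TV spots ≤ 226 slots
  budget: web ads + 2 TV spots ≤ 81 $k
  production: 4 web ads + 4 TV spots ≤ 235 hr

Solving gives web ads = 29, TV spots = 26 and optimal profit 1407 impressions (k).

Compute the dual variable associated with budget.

9

At the optimum: airtime uses 226 of 226 (binding); budget uses 81 of 81 (binding); production uses 220 of 235 (slack = 15).
By complementary slackness, y = 0 for the non-binding constraint.
Dual feasibility on the basic columns requires 6·y_airtime + 1·y_budget = 27, 2·y_airtime + 2·y_budget = 24.
This yields shadow prices y_airtime = 3, y_budget = 9.
Shadow price of budget = 9.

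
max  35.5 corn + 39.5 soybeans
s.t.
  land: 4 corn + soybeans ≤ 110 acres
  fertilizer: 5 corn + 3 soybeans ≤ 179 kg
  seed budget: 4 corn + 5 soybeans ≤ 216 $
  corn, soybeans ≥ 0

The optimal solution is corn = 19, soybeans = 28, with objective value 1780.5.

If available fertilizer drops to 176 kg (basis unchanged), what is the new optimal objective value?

Check each constraint at x*: land 104/110 (slack 6); fertilizer 179/179 (tight); seed budget 216/216 (tight).
Since land is not tight, its dual is 0.
The binding rows give the dual system: 5·y_fertilizer + 4·y_seed budget = 35.5 and 3·y_fertilizer + 5·y_seed budget = 39.5.
→ y_fertilizer = 1.5 and y_seed budget = 7.
Δz = y_fertilizer·Δb = 1.5 × (-3) = -4.5, so new z* = 1780.5 − 4.5 = 1776.

1776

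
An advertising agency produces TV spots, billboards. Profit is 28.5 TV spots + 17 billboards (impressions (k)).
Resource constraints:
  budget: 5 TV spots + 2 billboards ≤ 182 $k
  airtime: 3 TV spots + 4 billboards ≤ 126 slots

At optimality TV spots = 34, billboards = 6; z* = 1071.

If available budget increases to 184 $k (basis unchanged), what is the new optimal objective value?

1080

At the optimum: budget uses 182 of 182 (binding); airtime uses 126 of 126 (binding).
From A_Bᵀ y = c: 5·y_budget + 3·y_airtime = 28.5; 2·y_budget + 4·y_airtime = 17.
→ y_budget = 4.5 and y_airtime = 2.
Δz = y_budget·Δb = 4.5 × (2) = 9, so new z* = 1071 + 9 = 1080.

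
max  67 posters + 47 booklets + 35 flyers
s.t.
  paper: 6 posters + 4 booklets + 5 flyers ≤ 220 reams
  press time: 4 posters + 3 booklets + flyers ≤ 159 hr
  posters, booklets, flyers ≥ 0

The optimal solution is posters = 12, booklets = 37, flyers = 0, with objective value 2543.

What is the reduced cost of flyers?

Both paper and press time are binding at x*.
The binding rows give the dual system: 6·y_paper + 4·y_press time = 67 and 4·y_paper + 3·y_press time = 47.
This yields shadow prices y_paper = 6.5, y_press time = 7.
Reduced cost of flyers: c₃ − yᵀa₃ = 35 − (6.5·5 + 7·1) = 35 − 39.5 = -4.5.

-4.5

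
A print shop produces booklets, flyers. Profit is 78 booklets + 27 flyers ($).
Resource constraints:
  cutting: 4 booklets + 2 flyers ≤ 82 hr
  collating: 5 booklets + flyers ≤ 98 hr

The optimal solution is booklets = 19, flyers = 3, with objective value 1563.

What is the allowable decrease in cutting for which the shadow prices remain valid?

Binding constraints: cutting, collating. The basis is B = [[4,2],[5,1]] with det -6.
Per unit decrease in cutting, x* moves by d = (0.1667, -0.8333).
The basis stays optimal until flyers reaches 0; allowable decrease = 3.6 hr.

3.6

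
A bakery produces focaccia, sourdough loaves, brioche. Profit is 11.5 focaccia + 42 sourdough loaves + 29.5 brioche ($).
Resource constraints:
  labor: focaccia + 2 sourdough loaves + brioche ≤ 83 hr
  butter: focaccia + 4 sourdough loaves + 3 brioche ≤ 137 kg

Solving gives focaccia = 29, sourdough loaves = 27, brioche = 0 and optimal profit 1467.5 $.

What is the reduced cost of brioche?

-1

Check each constraint at x*: labor 83/83 (tight); butter 137/137 (tight).
Dual feasibility on the basic columns requires 1·y_labor + 1·y_butter = 11.5, 2·y_labor + 4·y_butter = 42.
→ y_labor = 2 and y_butter = 9.5.
Reduced cost of brioche: c₃ − yᵀa₃ = 29.5 − (2·1 + 9.5·3) = 29.5 − 30.5 = -1.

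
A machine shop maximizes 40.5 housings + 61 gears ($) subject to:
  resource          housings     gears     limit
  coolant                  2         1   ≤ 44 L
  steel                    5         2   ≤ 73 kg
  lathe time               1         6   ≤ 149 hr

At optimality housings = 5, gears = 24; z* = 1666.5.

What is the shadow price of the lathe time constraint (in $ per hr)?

8

At the optimum: coolant uses 34 of 44 (slack = 10); steel uses 73 of 73 (binding); lathe time uses 149 of 149 (binding).
Since coolant is not tight, its dual is 0.
Dual feasibility on the basic columns requires 5·y_steel + 1·y_lathe time = 40.5, 2·y_steel + 6·y_lathe time = 61.
Solving: y_steel = 6.5, y_lathe time = 8.
Shadow price of lathe time = 8.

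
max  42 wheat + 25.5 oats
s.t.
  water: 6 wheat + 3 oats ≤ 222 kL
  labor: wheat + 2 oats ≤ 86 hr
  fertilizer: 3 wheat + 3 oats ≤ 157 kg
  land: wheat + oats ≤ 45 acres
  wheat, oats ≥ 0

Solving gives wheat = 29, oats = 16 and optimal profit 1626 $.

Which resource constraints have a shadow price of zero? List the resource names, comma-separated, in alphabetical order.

water: 222/222 (binding)
labor: 61/86 (slack 25)
fertilizer: 135/157 (slack 22)
land: 45/45 (binding)
By complementary slackness, a constraint with positive slack has shadow price 0 → fertilizer, labor.

fertilizer, labor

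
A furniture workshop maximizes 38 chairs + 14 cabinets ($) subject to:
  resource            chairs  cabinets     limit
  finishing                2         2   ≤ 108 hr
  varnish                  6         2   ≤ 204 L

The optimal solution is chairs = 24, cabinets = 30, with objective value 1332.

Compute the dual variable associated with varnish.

Check each constraint at x*: finishing 108/108 (tight); varnish 204/204 (tight).
From A_Bᵀ y = c: 2·y_finishing + 6·y_varnish = 38; 2·y_finishing + 2·y_varnish = 14.
This yields shadow prices y_finishing = 1, y_varnish = 6.
Shadow price of varnish = 6.

6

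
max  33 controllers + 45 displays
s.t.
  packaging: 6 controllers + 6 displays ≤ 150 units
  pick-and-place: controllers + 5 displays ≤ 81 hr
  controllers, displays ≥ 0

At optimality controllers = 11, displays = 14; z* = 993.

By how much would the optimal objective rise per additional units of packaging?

5

Check each constraint at x*: packaging 150/150 (tight); pick-and-place 81/81 (tight).
The binding rows give the dual system: 6·y_packaging + 1·y_pick-and-place = 33 and 6·y_packaging + 5·y_pick-and-place = 45.
→ y_packaging = 5 and y_pick-and-place = 3.
Shadow price of packaging = 5.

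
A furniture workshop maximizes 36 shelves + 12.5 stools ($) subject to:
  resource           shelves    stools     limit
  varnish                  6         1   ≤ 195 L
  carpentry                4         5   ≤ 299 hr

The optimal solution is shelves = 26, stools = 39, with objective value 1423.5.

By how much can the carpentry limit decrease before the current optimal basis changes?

169

Binding constraints: varnish, carpentry. The basis is B = [[6,1],[4,5]] with det 26.
Per unit decrease in carpentry, x* moves by d = (0.0385, -0.2308).
The basis stays optimal until stools reaches 0; allowable decrease = 169 hr.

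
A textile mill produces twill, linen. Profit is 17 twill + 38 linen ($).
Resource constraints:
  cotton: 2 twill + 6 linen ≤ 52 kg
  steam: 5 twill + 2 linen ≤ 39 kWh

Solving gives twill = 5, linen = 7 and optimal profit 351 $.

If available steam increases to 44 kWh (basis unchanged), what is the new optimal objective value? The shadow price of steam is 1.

356

Δb = 5, so new z* = 351 + (1)·(5) = 351 + 5 = 356.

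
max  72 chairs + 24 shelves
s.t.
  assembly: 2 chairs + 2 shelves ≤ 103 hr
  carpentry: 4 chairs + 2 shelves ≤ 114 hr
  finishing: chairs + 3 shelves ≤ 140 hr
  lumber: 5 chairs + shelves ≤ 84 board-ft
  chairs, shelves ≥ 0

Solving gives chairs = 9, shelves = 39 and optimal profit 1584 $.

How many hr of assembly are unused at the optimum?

assembly used = 2·9 + 2·39 = 96; slack = 103 − 96 = 7.

7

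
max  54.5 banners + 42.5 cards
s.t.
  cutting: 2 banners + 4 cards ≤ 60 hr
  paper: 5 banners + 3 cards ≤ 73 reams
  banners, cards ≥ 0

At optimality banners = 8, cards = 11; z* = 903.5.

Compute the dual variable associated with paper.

9.5

At the optimum: cutting uses 60 of 60 (binding); paper uses 73 of 73 (binding).
From A_Bᵀ y = c: 2·y_cutting + 5·y_paper = 54.5; 4·y_cutting + 3·y_paper = 42.5.
→ y_cutting = 3.5 and y_paper = 9.5.
Shadow price of paper = 9.5.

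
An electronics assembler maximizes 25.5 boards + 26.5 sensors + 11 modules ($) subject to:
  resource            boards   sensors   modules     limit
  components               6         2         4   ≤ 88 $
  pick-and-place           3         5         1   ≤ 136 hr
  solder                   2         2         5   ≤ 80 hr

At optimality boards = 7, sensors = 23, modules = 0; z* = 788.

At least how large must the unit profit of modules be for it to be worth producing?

Binding: components and pick-and-place. Non-binding: solder (20 unused).
Since solder is not tight, its dual is 0.
From A_Bᵀ y = c: 6·y_components + 3·y_pick-and-place = 25.5; 2·y_components + 5·y_pick-and-place = 26.5.
This yields shadow prices y_components = 2, y_pick-and-place = 4.5.
modules enters the basis when its profit ≥ yᵀa₃ = 2·4 + 4.5·1 = 12.5.

12.5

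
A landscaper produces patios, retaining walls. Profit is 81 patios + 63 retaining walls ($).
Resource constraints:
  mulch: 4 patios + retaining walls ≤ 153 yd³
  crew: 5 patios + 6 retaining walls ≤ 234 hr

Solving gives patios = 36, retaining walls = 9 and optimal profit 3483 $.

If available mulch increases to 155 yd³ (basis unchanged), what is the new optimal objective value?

3501

At the optimum: mulch uses 153 of 153 (binding); crew uses 234 of 234 (binding).
From A_Bᵀ y = c: 4·y_mulch + 5·y_crew = 81; 1·y_mulch + 6·y_crew = 63.
Solving: y_mulch = 9, y_crew = 9.
Δz = y_mulch·Δb = 9 × (2) = 18, so new z* = 3483 + 18 = 3501.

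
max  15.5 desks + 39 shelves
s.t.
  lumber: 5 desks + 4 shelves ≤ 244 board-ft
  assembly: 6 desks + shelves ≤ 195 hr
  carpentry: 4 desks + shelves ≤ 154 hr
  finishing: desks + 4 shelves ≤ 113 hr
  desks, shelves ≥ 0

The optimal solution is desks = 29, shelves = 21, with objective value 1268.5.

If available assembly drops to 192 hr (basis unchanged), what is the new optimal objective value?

Binding: assembly and finishing. Non-binding: lumber (15 unused), carpentry (17 unused).
Slack constraints have shadow price 0 (complementary slackness).
Dual feasibility on the basic columns requires 6·y_assembly + 1·y_finishing = 15.5, 1·y_assembly + 4·y_finishing = 39.
This yields shadow prices y_assembly = 1, y_finishing = 9.5.
Δz = y_assembly·Δb = 1 × (-3) = -3, so new z* = 1268.5 − 3 = 1265.5.

1265.5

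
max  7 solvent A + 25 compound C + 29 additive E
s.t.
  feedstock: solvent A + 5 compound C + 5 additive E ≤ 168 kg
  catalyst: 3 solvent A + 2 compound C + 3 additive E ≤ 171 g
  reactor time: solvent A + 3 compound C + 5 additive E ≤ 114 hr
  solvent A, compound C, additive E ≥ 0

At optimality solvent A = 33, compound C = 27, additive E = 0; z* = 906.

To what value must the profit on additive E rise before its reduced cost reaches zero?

At the optimum: feedstock uses 168 of 168 (binding); catalyst uses 153 of 171 (slack = 18); reactor time uses 114 of 114 (binding).
Slack constraints have shadow price 0 (complementary slackness).
The binding rows give the dual system: 1·y_feedstock + 1·y_reactor time = 7 and 5·y_feedstock + 3·y_reactor time = 25.
This yields shadow prices y_feedstock = 2, y_reactor time = 5.
additive E enters the basis when its profit ≥ yᵀa₃ = 2·5 + 5·5 = 35.

35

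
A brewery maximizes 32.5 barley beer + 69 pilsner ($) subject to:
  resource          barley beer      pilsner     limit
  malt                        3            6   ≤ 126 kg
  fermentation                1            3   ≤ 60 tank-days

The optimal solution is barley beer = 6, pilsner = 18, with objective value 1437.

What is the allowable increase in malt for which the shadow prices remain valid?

Binding constraints: malt, fermentation. The basis is B = [[3,6],[1,3]] with det 3.
Per unit increase in malt, x* moves by d = (1, -0.3333).
The basis stays optimal until pilsner reaches 0; allowable increase = 54 kg.

54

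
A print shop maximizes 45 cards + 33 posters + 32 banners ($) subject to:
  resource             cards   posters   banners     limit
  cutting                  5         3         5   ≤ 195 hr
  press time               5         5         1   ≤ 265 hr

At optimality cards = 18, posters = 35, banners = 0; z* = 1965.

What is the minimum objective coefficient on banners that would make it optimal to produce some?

33

Check each constraint at x*: cutting 195/195 (tight); press time 265/265 (tight).
From A_Bᵀ y = c: 5·y_cutting + 5·y_press time = 45; 3·y_cutting + 5·y_press time = 33.
→ y_cutting = 6 and y_press time = 3.
banners enters the basis when its profit ≥ yᵀa₃ = 6·5 + 3·1 = 33.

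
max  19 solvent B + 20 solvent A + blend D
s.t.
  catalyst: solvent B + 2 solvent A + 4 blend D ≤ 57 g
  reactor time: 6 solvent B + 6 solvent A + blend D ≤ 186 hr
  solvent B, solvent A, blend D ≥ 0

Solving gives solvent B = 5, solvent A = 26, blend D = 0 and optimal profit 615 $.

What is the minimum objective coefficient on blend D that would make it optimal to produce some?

Both catalyst and reactor time are binding at x*.
The binding rows give the dual system: 1·y_catalyst + 6·y_reactor time = 19 and 2·y_catalyst + 6·y_reactor time = 20.
This yields shadow prices y_catalyst = 1, y_reactor time = 3.
blend D enters the basis when its profit ≥ yᵀa₃ = 1·4 + 3·1 = 7.

7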